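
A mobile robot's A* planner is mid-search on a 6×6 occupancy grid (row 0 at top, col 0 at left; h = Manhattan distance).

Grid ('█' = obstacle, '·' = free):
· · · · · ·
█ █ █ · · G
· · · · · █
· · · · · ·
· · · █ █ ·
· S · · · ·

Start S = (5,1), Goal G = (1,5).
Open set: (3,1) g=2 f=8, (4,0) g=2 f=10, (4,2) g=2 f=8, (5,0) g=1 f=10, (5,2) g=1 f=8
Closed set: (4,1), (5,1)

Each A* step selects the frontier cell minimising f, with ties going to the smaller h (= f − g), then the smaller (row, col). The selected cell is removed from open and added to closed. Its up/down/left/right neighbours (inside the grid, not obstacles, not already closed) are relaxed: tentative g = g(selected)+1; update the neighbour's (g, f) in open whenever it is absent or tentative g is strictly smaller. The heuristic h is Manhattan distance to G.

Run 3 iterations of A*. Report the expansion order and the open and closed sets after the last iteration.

step 1: expand (3,1) (f=8, h=6) → closed; open now [(2,1) g=3 f=8, (3,0) g=3 f=10, (3,2) g=3 f=8, (4,0) g=2 f=10, (4,2) g=2 f=8, (5,0) g=1 f=10, (5,2) g=1 f=8]
step 2: expand (2,1) (f=8, h=5) → closed; open now [(2,0) g=4 f=10, (2,2) g=4 f=8, (3,0) g=3 f=10, (3,2) g=3 f=8, (4,0) g=2 f=10, (4,2) g=2 f=8, (5,0) g=1 f=10, (5,2) g=1 f=8]
step 3: expand (2,2) (f=8, h=4) → closed; open now [(2,0) g=4 f=10, (2,3) g=5 f=8, (3,0) g=3 f=10, (3,2) g=3 f=8, (4,0) g=2 f=10, (4,2) g=2 f=8, (5,0) g=1 f=10, (5,2) g=1 f=8]

order=[(3,1) → (2,1) → (2,2)]; open=[(2,0) g=4 f=10, (2,3) g=5 f=8, (3,0) g=3 f=10, (3,2) g=3 f=8, (4,0) g=2 f=10, (4,2) g=2 f=8, (5,0) g=1 f=10, (5,2) g=1 f=8]; closed=[(2,1), (2,2), (3,1), (4,1), (5,1)]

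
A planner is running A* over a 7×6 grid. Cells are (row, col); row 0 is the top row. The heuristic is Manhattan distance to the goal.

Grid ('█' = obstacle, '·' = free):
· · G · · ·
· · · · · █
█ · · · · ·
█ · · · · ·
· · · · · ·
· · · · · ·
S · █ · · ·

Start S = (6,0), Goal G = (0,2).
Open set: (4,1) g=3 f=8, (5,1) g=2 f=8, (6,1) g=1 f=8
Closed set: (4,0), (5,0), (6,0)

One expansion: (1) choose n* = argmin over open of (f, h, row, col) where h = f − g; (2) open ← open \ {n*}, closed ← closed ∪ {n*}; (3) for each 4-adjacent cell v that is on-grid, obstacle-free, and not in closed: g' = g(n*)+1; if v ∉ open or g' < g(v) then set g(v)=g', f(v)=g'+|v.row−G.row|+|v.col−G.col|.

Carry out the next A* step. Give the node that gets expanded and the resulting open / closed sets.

step 1: expand (4,1) (f=8, h=5) → closed; open now [(3,1) g=4 f=8, (4,2) g=4 f=8, (5,1) g=2 f=8, (6,1) g=1 f=8]

expanded=(4,1); open=[(3,1) g=4 f=8, (4,2) g=4 f=8, (5,1) g=2 f=8, (6,1) g=1 f=8]; closed=[(4,0), (4,1), (5,0), (6,0)]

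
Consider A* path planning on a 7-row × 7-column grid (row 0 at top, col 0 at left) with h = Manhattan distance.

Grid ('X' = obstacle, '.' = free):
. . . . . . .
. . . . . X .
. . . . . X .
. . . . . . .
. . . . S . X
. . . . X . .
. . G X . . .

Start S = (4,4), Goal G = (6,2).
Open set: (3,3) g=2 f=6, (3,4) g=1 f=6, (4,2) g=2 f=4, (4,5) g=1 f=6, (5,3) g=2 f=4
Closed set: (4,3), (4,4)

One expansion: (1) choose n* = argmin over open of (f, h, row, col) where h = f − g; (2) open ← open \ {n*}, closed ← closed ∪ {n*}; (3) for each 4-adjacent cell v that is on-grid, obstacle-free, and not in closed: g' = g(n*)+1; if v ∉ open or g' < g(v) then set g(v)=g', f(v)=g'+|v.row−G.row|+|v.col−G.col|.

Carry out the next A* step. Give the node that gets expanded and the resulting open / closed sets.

expanded=(4,2); open=[(3,2) g=3 f=6, (3,3) g=2 f=6, (3,4) g=1 f=6, (4,1) g=3 f=6, (4,5) g=1 f=6, (5,2) g=3 f=4, (5,3) g=2 f=4]; closed=[(4,2), (4,3), (4,4)]

step 1: expand (4,2) (f=4, h=2) → closed; open now [(3,2) g=3 f=6, (3,3) g=2 f=6, (3,4) g=1 f=6, (4,1) g=3 f=6, (4,5) g=1 f=6, (5,2) g=3 f=4, (5,3) g=2 f=4]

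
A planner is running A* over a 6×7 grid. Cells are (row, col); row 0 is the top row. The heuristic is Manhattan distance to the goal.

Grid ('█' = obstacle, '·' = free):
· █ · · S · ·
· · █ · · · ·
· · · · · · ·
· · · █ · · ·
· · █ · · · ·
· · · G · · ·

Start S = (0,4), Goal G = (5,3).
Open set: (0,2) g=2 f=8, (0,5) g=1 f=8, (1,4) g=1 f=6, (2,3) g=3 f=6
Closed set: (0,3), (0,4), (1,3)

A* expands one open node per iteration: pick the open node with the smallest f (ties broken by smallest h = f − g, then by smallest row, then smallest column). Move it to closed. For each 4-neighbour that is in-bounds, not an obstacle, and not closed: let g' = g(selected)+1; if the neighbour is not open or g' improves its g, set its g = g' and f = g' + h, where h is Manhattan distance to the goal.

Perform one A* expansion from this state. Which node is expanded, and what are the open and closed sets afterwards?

expanded=(2,3); open=[(0,2) g=2 f=8, (0,5) g=1 f=8, (1,4) g=1 f=6, (2,2) g=4 f=8, (2,4) g=4 f=8]; closed=[(0,3), (0,4), (1,3), (2,3)]

step 1: expand (2,3) (f=6, h=3) → closed; open now [(0,2) g=2 f=8, (0,5) g=1 f=8, (1,4) g=1 f=6, (2,2) g=4 f=8, (2,4) g=4 f=8]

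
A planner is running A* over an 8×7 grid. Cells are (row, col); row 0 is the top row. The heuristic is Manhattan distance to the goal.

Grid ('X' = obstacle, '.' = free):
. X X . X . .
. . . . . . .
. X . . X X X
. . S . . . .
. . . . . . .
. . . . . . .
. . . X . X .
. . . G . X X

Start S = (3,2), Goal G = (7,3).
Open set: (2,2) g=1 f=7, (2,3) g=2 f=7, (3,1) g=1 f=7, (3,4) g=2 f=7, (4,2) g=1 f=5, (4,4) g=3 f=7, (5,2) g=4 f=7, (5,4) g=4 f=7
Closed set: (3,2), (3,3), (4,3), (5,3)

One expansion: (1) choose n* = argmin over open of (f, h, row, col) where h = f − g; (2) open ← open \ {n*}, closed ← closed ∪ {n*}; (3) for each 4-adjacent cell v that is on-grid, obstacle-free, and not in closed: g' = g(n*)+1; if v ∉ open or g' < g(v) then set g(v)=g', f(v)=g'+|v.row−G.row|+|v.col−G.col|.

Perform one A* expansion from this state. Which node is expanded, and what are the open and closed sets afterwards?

step 1: expand (4,2) (f=5, h=4) → closed; open now [(2,2) g=1 f=7, (2,3) g=2 f=7, (3,1) g=1 f=7, (3,4) g=2 f=7, (4,1) g=2 f=7, (4,4) g=3 f=7, (5,2) g=2 f=5, (5,4) g=4 f=7]

expanded=(4,2); open=[(2,2) g=1 f=7, (2,3) g=2 f=7, (3,1) g=1 f=7, (3,4) g=2 f=7, (4,1) g=2 f=7, (4,4) g=3 f=7, (5,2) g=2 f=5, (5,4) g=4 f=7]; closed=[(3,2), (3,3), (4,2), (4,3), (5,3)]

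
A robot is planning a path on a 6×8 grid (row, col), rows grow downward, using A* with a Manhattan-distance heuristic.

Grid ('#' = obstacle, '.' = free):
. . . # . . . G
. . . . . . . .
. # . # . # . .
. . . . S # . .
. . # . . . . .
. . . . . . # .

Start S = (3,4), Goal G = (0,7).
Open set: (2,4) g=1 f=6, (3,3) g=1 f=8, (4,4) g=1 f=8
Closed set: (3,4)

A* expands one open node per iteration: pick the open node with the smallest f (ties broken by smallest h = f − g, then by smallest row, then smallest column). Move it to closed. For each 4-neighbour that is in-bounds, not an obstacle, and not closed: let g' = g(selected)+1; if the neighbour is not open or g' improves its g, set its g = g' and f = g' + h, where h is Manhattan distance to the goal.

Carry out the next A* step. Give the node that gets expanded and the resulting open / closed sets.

expanded=(2,4); open=[(1,4) g=2 f=6, (3,3) g=1 f=8, (4,4) g=1 f=8]; closed=[(2,4), (3,4)]

step 1: expand (2,4) (f=6, h=5) → closed; open now [(1,4) g=2 f=6, (3,3) g=1 f=8, (4,4) g=1 f=8]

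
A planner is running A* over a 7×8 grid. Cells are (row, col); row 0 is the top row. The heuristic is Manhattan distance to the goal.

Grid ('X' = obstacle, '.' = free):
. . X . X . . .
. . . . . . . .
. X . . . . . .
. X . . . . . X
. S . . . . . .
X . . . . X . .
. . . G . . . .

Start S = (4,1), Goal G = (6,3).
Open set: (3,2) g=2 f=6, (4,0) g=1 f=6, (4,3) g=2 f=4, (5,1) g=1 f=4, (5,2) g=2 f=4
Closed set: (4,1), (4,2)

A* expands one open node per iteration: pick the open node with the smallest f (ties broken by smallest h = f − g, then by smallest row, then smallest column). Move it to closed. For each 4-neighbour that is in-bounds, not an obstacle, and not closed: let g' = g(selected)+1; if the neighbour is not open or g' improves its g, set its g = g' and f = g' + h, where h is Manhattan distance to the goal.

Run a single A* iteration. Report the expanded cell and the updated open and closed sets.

step 1: expand (4,3) (f=4, h=2) → closed; open now [(3,2) g=2 f=6, (3,3) g=3 f=6, (4,0) g=1 f=6, (4,4) g=3 f=6, (5,1) g=1 f=4, (5,2) g=2 f=4, (5,3) g=3 f=4]

expanded=(4,3); open=[(3,2) g=2 f=6, (3,3) g=3 f=6, (4,0) g=1 f=6, (4,4) g=3 f=6, (5,1) g=1 f=4, (5,2) g=2 f=4, (5,3) g=3 f=4]; closed=[(4,1), (4,2), (4,3)]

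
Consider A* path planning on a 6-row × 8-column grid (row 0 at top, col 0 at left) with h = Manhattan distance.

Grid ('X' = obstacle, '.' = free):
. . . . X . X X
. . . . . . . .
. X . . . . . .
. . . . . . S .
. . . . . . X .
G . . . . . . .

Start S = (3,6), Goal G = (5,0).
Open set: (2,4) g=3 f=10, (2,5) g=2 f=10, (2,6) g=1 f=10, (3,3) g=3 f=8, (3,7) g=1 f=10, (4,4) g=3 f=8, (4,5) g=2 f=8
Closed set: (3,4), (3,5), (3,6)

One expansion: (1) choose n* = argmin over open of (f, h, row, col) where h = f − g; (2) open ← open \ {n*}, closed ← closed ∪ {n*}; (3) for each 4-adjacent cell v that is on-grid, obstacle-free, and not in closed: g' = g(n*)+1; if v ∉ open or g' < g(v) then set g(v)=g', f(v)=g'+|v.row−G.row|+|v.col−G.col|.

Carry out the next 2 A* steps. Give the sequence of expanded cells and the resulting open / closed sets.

step 1: expand (3,3) (f=8, h=5) → closed; open now [(2,3) g=4 f=10, (2,4) g=3 f=10, (2,5) g=2 f=10, (2,6) g=1 f=10, (3,2) g=4 f=8, (3,7) g=1 f=10, (4,3) g=4 f=8, (4,4) g=3 f=8, (4,5) g=2 f=8]
step 2: expand (3,2) (f=8, h=4) → closed; open now [(2,2) g=5 f=10, (2,3) g=4 f=10, (2,4) g=3 f=10, (2,5) g=2 f=10, (2,6) g=1 f=10, (3,1) g=5 f=8, (3,7) g=1 f=10, (4,2) g=5 f=8, (4,3) g=4 f=8, (4,4) g=3 f=8, (4,5) g=2 f=8]

order=[(3,3) → (3,2)]; open=[(2,2) g=5 f=10, (2,3) g=4 f=10, (2,4) g=3 f=10, (2,5) g=2 f=10, (2,6) g=1 f=10, (3,1) g=5 f=8, (3,7) g=1 f=10, (4,2) g=5 f=8, (4,3) g=4 f=8, (4,4) g=3 f=8, (4,5) g=2 f=8]; closed=[(3,2), (3,3), (3,4), (3,5), (3,6)]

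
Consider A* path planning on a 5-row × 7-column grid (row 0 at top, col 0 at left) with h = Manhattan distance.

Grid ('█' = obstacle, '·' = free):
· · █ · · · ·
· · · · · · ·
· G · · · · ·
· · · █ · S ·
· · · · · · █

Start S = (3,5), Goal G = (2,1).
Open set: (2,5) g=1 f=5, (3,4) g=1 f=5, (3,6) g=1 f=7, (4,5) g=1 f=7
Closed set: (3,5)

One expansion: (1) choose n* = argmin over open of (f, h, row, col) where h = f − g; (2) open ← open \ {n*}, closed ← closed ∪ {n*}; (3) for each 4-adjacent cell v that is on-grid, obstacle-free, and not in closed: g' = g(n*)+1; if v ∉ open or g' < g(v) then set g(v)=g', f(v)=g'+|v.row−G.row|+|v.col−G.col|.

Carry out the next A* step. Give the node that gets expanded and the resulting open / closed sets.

step 1: expand (2,5) (f=5, h=4) → closed; open now [(1,5) g=2 f=7, (2,4) g=2 f=5, (2,6) g=2 f=7, (3,4) g=1 f=5, (3,6) g=1 f=7, (4,5) g=1 f=7]

expanded=(2,5); open=[(1,5) g=2 f=7, (2,4) g=2 f=5, (2,6) g=2 f=7, (3,4) g=1 f=5, (3,6) g=1 f=7, (4,5) g=1 f=7]; closed=[(2,5), (3,5)]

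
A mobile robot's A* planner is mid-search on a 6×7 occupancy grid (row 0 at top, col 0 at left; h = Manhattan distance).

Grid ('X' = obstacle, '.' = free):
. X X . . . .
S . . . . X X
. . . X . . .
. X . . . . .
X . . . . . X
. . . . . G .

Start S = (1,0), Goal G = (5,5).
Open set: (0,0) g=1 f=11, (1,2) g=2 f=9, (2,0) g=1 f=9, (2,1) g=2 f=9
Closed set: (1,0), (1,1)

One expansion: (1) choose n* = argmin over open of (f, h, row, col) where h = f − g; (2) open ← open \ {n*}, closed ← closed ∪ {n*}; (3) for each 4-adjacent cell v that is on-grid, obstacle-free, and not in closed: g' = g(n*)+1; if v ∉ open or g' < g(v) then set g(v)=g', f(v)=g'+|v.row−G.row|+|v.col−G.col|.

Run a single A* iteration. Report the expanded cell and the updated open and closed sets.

expanded=(1,2); open=[(0,0) g=1 f=11, (1,3) g=3 f=9, (2,0) g=1 f=9, (2,1) g=2 f=9, (2,2) g=3 f=9]; closed=[(1,0), (1,1), (1,2)]

step 1: expand (1,2) (f=9, h=7) → closed; open now [(0,0) g=1 f=11, (1,3) g=3 f=9, (2,0) g=1 f=9, (2,1) g=2 f=9, (2,2) g=3 f=9]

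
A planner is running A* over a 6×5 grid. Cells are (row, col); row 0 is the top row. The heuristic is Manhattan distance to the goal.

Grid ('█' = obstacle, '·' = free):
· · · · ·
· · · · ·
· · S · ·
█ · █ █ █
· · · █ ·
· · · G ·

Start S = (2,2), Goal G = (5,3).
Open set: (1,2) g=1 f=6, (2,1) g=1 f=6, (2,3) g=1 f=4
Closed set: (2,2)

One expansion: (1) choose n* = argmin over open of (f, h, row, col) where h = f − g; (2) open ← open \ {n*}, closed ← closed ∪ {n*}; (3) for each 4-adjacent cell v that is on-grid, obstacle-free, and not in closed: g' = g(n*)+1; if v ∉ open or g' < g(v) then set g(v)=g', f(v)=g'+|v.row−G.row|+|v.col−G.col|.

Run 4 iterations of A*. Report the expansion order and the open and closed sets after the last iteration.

step 1: expand (2,3) (f=4, h=3) → closed; open now [(1,2) g=1 f=6, (1,3) g=2 f=6, (2,1) g=1 f=6, (2,4) g=2 f=6]
step 2: expand (1,3) (f=6, h=4) → closed; open now [(0,3) g=3 f=8, (1,2) g=1 f=6, (1,4) g=3 f=8, (2,1) g=1 f=6, (2,4) g=2 f=6]
step 3: expand (2,4) (f=6, h=4) → closed; open now [(0,3) g=3 f=8, (1,2) g=1 f=6, (1,4) g=3 f=8, (2,1) g=1 f=6]
step 4: expand (1,2) (f=6, h=5) → closed; open now [(0,2) g=2 f=8, (0,3) g=3 f=8, (1,1) g=2 f=8, (1,4) g=3 f=8, (2,1) g=1 f=6]

order=[(2,3) → (1,3) → (2,4) → (1,2)]; open=[(0,2) g=2 f=8, (0,3) g=3 f=8, (1,1) g=2 f=8, (1,4) g=3 f=8, (2,1) g=1 f=6]; closed=[(1,2), (1,3), (2,2), (2,3), (2,4)]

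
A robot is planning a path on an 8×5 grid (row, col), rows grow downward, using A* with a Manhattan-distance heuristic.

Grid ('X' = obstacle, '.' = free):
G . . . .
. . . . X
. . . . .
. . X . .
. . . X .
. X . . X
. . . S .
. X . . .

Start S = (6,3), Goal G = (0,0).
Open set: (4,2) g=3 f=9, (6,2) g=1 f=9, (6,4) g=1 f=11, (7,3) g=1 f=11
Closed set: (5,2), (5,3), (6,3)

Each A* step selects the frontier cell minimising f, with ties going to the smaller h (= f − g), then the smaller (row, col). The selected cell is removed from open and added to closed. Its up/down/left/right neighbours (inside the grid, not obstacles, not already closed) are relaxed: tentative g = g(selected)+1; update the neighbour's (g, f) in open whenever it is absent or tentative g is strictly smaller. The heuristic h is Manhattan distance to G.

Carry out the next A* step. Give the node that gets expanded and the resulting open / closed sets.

expanded=(4,2); open=[(4,1) g=4 f=9, (6,2) g=1 f=9, (6,4) g=1 f=11, (7,3) g=1 f=11]; closed=[(4,2), (5,2), (5,3), (6,3)]

step 1: expand (4,2) (f=9, h=6) → closed; open now [(4,1) g=4 f=9, (6,2) g=1 f=9, (6,4) g=1 f=11, (7,3) g=1 f=11]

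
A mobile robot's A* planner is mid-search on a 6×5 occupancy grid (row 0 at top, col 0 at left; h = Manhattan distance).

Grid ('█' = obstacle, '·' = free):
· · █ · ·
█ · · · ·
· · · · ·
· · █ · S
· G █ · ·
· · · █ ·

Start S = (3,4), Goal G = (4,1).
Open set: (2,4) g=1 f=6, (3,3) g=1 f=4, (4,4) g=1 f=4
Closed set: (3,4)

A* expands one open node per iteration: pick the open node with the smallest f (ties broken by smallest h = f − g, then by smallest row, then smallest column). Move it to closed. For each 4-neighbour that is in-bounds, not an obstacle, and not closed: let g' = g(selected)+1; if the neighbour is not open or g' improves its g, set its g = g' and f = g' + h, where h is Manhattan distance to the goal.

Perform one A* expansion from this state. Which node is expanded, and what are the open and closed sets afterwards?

step 1: expand (3,3) (f=4, h=3) → closed; open now [(2,3) g=2 f=6, (2,4) g=1 f=6, (4,3) g=2 f=4, (4,4) g=1 f=4]

expanded=(3,3); open=[(2,3) g=2 f=6, (2,4) g=1 f=6, (4,3) g=2 f=4, (4,4) g=1 f=4]; closed=[(3,3), (3,4)]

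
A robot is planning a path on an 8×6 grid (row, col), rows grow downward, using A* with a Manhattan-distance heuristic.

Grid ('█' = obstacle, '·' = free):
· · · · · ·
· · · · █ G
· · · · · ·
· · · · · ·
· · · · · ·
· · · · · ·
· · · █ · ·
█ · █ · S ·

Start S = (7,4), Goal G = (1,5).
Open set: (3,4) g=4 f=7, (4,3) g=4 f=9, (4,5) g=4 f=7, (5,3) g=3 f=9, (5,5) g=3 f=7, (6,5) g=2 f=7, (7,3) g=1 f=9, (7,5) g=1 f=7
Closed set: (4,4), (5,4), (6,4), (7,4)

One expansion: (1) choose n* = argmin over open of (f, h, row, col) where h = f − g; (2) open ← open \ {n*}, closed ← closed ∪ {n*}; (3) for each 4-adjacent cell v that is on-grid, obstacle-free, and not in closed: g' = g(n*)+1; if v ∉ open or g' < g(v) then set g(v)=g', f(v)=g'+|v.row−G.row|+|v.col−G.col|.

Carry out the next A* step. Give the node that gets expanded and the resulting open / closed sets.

step 1: expand (3,4) (f=7, h=3) → closed; open now [(2,4) g=5 f=7, (3,3) g=5 f=9, (3,5) g=5 f=7, (4,3) g=4 f=9, (4,5) g=4 f=7, (5,3) g=3 f=9, (5,5) g=3 f=7, (6,5) g=2 f=7, (7,3) g=1 f=9, (7,5) g=1 f=7]

expanded=(3,4); open=[(2,4) g=5 f=7, (3,3) g=5 f=9, (3,5) g=5 f=7, (4,3) g=4 f=9, (4,5) g=4 f=7, (5,3) g=3 f=9, (5,5) g=3 f=7, (6,5) g=2 f=7, (7,3) g=1 f=9, (7,5) g=1 f=7]; closed=[(3,4), (4,4), (5,4), (6,4), (7,4)]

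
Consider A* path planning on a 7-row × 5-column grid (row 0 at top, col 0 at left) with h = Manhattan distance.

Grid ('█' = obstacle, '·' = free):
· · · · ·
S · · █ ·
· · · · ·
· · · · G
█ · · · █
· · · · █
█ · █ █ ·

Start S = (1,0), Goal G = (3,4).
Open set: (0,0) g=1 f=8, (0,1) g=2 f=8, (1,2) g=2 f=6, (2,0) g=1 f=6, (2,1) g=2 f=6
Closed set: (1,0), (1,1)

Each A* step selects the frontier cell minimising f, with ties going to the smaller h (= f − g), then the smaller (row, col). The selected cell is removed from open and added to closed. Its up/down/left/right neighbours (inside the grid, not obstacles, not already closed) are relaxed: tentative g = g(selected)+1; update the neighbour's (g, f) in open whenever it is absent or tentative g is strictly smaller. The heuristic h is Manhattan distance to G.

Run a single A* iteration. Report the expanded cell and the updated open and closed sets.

expanded=(1,2); open=[(0,0) g=1 f=8, (0,1) g=2 f=8, (0,2) g=3 f=8, (2,0) g=1 f=6, (2,1) g=2 f=6, (2,2) g=3 f=6]; closed=[(1,0), (1,1), (1,2)]

step 1: expand (1,2) (f=6, h=4) → closed; open now [(0,0) g=1 f=8, (0,1) g=2 f=8, (0,2) g=3 f=8, (2,0) g=1 f=6, (2,1) g=2 f=6, (2,2) g=3 f=6]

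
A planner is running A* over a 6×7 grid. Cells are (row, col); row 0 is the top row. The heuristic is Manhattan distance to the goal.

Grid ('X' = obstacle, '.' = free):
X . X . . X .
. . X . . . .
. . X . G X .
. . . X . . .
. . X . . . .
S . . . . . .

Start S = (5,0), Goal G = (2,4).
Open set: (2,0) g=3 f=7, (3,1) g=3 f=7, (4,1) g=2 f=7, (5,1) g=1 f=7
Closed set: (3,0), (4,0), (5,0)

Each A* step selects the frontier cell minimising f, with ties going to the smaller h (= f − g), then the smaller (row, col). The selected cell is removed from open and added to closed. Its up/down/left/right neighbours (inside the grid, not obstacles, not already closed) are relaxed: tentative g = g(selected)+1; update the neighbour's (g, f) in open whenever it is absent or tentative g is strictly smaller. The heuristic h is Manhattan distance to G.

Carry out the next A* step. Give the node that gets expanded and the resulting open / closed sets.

expanded=(2,0); open=[(1,0) g=4 f=9, (2,1) g=4 f=7, (3,1) g=3 f=7, (4,1) g=2 f=7, (5,1) g=1 f=7]; closed=[(2,0), (3,0), (4,0), (5,0)]

step 1: expand (2,0) (f=7, h=4) → closed; open now [(1,0) g=4 f=9, (2,1) g=4 f=7, (3,1) g=3 f=7, (4,1) g=2 f=7, (5,1) g=1 f=7]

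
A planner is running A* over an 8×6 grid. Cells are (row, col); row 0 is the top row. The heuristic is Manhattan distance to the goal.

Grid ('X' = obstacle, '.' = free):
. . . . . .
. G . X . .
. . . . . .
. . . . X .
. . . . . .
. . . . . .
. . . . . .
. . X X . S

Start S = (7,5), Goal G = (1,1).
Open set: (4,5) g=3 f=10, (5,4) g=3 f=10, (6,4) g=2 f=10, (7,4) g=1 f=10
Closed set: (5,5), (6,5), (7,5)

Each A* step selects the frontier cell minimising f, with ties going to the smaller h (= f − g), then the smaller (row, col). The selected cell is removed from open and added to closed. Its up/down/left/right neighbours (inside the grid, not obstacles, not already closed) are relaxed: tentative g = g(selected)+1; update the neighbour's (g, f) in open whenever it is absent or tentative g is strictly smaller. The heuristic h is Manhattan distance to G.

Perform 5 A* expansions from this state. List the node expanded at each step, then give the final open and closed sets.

step 1: expand (4,5) (f=10, h=7) → closed; open now [(3,5) g=4 f=10, (4,4) g=4 f=10, (5,4) g=3 f=10, (6,4) g=2 f=10, (7,4) g=1 f=10]
step 2: expand (3,5) (f=10, h=6) → closed; open now [(2,5) g=5 f=10, (4,4) g=4 f=10, (5,4) g=3 f=10, (6,4) g=2 f=10, (7,4) g=1 f=10]
step 3: expand (2,5) (f=10, h=5) → closed; open now [(1,5) g=6 f=10, (2,4) g=6 f=10, (4,4) g=4 f=10, (5,4) g=3 f=10, (6,4) g=2 f=10, (7,4) g=1 f=10]
step 4: expand (1,5) (f=10, h=4) → closed; open now [(0,5) g=7 f=12, (1,4) g=7 f=10, (2,4) g=6 f=10, (4,4) g=4 f=10, (5,4) g=3 f=10, (6,4) g=2 f=10, (7,4) g=1 f=10]
step 5: expand (1,4) (f=10, h=3) → closed; open now [(0,4) g=8 f=12, (0,5) g=7 f=12, (2,4) g=6 f=10, (4,4) g=4 f=10, (5,4) g=3 f=10, (6,4) g=2 f=10, (7,4) g=1 f=10]

order=[(4,5) → (3,5) → (2,5) → (1,5) → (1,4)]; open=[(0,4) g=8 f=12, (0,5) g=7 f=12, (2,4) g=6 f=10, (4,4) g=4 f=10, (5,4) g=3 f=10, (6,4) g=2 f=10, (7,4) g=1 f=10]; closed=[(1,4), (1,5), (2,5), (3,5), (4,5), (5,5), (6,5), (7,5)]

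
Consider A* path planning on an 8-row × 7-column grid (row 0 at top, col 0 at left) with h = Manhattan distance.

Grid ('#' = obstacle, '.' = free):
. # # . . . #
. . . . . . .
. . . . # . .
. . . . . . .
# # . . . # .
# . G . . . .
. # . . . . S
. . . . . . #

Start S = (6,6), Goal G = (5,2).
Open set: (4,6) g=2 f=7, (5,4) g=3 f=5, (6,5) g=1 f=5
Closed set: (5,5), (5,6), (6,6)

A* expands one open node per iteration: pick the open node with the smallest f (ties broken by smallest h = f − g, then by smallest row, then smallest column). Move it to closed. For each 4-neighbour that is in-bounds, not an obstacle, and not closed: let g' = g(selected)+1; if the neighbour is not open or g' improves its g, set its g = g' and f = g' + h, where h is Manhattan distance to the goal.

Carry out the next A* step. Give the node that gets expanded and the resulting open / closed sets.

expanded=(5,4); open=[(4,4) g=4 f=7, (4,6) g=2 f=7, (5,3) g=4 f=5, (6,4) g=4 f=7, (6,5) g=1 f=5]; closed=[(5,4), (5,5), (5,6), (6,6)]

step 1: expand (5,4) (f=5, h=2) → closed; open now [(4,4) g=4 f=7, (4,6) g=2 f=7, (5,3) g=4 f=5, (6,4) g=4 f=7, (6,5) g=1 f=5]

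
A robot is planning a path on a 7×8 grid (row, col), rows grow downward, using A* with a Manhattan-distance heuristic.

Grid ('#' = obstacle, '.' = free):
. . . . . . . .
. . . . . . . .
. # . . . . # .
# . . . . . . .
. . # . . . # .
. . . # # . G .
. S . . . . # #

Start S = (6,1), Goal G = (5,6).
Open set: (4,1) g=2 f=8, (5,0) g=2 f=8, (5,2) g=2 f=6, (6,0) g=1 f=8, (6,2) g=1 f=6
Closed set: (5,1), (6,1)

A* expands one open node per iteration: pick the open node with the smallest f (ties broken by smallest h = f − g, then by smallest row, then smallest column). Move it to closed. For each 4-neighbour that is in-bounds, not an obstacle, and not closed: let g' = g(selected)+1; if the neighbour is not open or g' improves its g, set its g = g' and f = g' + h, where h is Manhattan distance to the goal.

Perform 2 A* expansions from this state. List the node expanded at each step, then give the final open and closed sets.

order=[(5,2) → (6,2)]; open=[(4,1) g=2 f=8, (5,0) g=2 f=8, (6,0) g=1 f=8, (6,3) g=2 f=6]; closed=[(5,1), (5,2), (6,1), (6,2)]

step 1: expand (5,2) (f=6, h=4) → closed; open now [(4,1) g=2 f=8, (5,0) g=2 f=8, (6,0) g=1 f=8, (6,2) g=1 f=6]
step 2: expand (6,2) (f=6, h=5) → closed; open now [(4,1) g=2 f=8, (5,0) g=2 f=8, (6,0) g=1 f=8, (6,3) g=2 f=6]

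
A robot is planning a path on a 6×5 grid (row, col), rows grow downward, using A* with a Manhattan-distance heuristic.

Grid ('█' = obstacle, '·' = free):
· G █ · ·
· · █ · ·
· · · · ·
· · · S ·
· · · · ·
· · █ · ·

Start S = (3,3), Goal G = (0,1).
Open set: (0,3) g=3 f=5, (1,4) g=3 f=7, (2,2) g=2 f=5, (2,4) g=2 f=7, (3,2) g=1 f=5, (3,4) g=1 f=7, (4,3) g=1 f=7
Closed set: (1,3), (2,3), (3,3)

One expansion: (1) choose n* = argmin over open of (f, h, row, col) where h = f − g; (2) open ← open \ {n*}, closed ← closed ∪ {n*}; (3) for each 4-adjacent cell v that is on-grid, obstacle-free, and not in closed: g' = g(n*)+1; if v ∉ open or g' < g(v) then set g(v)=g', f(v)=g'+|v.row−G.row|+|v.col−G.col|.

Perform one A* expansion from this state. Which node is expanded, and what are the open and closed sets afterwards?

step 1: expand (0,3) (f=5, h=2) → closed; open now [(0,4) g=4 f=7, (1,4) g=3 f=7, (2,2) g=2 f=5, (2,4) g=2 f=7, (3,2) g=1 f=5, (3,4) g=1 f=7, (4,3) g=1 f=7]

expanded=(0,3); open=[(0,4) g=4 f=7, (1,4) g=3 f=7, (2,2) g=2 f=5, (2,4) g=2 f=7, (3,2) g=1 f=5, (3,4) g=1 f=7, (4,3) g=1 f=7]; closed=[(0,3), (1,3), (2,3), (3,3)]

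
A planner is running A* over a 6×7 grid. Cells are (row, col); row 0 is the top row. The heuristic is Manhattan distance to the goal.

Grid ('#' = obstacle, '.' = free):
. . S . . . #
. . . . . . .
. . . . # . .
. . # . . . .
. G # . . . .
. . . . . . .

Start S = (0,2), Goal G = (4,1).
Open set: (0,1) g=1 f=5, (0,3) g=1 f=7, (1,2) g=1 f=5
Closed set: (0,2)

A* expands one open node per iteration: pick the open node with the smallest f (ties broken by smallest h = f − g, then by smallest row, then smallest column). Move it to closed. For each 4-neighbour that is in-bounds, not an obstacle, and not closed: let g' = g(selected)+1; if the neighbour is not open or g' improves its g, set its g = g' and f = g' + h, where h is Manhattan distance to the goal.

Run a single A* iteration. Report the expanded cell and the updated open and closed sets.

step 1: expand (0,1) (f=5, h=4) → closed; open now [(0,0) g=2 f=7, (0,3) g=1 f=7, (1,1) g=2 f=5, (1,2) g=1 f=5]

expanded=(0,1); open=[(0,0) g=2 f=7, (0,3) g=1 f=7, (1,1) g=2 f=5, (1,2) g=1 f=5]; closed=[(0,1), (0,2)]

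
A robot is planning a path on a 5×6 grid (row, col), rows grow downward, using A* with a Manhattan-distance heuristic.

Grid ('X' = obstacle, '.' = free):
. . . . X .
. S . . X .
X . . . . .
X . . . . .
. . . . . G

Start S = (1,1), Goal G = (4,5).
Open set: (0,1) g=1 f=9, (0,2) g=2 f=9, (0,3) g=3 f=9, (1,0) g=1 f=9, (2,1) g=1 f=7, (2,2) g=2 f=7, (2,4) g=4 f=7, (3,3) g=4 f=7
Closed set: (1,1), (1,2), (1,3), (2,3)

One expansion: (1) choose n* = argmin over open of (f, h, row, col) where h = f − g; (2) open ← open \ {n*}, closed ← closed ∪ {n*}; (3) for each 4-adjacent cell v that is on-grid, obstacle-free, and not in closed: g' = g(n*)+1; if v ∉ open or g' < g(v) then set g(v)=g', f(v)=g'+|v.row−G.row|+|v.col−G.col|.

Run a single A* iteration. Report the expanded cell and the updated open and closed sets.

expanded=(2,4); open=[(0,1) g=1 f=9, (0,2) g=2 f=9, (0,3) g=3 f=9, (1,0) g=1 f=9, (2,1) g=1 f=7, (2,2) g=2 f=7, (2,5) g=5 f=7, (3,3) g=4 f=7, (3,4) g=5 f=7]; closed=[(1,1), (1,2), (1,3), (2,3), (2,4)]

step 1: expand (2,4) (f=7, h=3) → closed; open now [(0,1) g=1 f=9, (0,2) g=2 f=9, (0,3) g=3 f=9, (1,0) g=1 f=9, (2,1) g=1 f=7, (2,2) g=2 f=7, (2,5) g=5 f=7, (3,3) g=4 f=7, (3,4) g=5 f=7]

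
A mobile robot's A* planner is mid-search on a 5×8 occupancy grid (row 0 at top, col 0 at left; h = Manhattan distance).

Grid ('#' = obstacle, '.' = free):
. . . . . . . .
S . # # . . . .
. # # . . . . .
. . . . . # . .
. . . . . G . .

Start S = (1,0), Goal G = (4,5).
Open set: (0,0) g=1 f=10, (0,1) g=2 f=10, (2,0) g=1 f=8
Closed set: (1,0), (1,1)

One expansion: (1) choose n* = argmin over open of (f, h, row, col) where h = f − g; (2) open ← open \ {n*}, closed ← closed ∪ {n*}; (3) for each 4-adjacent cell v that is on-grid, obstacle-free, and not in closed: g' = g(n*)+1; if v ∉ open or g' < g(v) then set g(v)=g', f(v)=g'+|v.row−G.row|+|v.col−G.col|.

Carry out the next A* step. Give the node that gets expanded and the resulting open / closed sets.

expanded=(2,0); open=[(0,0) g=1 f=10, (0,1) g=2 f=10, (3,0) g=2 f=8]; closed=[(1,0), (1,1), (2,0)]

step 1: expand (2,0) (f=8, h=7) → closed; open now [(0,0) g=1 f=10, (0,1) g=2 f=10, (3,0) g=2 f=8]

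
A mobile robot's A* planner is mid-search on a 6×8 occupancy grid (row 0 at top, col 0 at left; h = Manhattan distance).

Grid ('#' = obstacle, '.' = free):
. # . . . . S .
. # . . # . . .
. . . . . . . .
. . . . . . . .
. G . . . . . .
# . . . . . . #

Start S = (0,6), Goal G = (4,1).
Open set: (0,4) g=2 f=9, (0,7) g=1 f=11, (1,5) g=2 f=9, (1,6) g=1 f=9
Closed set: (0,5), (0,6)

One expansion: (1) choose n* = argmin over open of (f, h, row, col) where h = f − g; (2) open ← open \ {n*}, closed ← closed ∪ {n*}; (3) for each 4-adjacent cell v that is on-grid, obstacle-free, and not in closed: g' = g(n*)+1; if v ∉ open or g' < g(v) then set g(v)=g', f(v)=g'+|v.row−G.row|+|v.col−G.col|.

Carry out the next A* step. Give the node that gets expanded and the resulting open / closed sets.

step 1: expand (0,4) (f=9, h=7) → closed; open now [(0,3) g=3 f=9, (0,7) g=1 f=11, (1,5) g=2 f=9, (1,6) g=1 f=9]

expanded=(0,4); open=[(0,3) g=3 f=9, (0,7) g=1 f=11, (1,5) g=2 f=9, (1,6) g=1 f=9]; closed=[(0,4), (0,5), (0,6)]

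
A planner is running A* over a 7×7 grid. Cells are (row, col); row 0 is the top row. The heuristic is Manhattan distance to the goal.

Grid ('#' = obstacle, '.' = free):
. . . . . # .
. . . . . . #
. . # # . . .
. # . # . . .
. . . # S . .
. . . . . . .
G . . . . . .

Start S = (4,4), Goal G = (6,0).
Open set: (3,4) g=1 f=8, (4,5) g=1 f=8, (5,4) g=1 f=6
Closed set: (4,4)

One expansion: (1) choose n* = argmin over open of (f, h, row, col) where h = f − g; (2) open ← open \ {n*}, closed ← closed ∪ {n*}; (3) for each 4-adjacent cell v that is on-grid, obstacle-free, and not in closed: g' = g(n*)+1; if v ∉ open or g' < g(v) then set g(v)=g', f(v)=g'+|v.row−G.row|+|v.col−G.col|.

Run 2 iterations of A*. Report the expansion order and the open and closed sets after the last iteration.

order=[(5,4) → (5,3)]; open=[(3,4) g=1 f=8, (4,5) g=1 f=8, (5,2) g=3 f=6, (5,5) g=2 f=8, (6,3) g=3 f=6, (6,4) g=2 f=6]; closed=[(4,4), (5,3), (5,4)]

step 1: expand (5,4) (f=6, h=5) → closed; open now [(3,4) g=1 f=8, (4,5) g=1 f=8, (5,3) g=2 f=6, (5,5) g=2 f=8, (6,4) g=2 f=6]
step 2: expand (5,3) (f=6, h=4) → closed; open now [(3,4) g=1 f=8, (4,5) g=1 f=8, (5,2) g=3 f=6, (5,5) g=2 f=8, (6,3) g=3 f=6, (6,4) g=2 f=6]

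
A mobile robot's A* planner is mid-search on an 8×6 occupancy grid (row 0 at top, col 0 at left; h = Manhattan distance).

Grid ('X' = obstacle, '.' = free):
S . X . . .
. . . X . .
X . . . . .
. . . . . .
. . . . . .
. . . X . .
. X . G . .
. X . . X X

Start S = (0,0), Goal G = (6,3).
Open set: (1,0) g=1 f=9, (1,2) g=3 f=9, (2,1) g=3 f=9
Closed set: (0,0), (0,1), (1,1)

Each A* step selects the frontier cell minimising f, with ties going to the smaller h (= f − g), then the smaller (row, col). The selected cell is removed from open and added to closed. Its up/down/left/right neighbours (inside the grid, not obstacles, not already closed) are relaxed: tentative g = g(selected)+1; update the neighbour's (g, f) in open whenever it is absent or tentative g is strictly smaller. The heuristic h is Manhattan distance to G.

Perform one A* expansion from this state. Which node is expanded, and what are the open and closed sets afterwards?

expanded=(1,2); open=[(1,0) g=1 f=9, (2,1) g=3 f=9, (2,2) g=4 f=9]; closed=[(0,0), (0,1), (1,1), (1,2)]

step 1: expand (1,2) (f=9, h=6) → closed; open now [(1,0) g=1 f=9, (2,1) g=3 f=9, (2,2) g=4 f=9]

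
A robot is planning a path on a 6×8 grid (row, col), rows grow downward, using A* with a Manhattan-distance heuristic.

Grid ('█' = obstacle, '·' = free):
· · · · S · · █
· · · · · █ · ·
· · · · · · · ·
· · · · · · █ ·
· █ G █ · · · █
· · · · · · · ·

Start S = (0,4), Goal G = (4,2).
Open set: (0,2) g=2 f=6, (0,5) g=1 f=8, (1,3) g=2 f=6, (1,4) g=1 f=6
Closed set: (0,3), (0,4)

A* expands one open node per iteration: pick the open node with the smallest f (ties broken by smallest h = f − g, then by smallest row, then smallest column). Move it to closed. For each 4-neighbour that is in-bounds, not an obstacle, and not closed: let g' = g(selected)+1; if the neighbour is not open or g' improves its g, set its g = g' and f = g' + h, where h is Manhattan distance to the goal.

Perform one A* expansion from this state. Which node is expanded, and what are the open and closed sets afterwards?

expanded=(0,2); open=[(0,1) g=3 f=8, (0,5) g=1 f=8, (1,2) g=3 f=6, (1,3) g=2 f=6, (1,4) g=1 f=6]; closed=[(0,2), (0,3), (0,4)]

step 1: expand (0,2) (f=6, h=4) → closed; open now [(0,1) g=3 f=8, (0,5) g=1 f=8, (1,2) g=3 f=6, (1,3) g=2 f=6, (1,4) g=1 f=6]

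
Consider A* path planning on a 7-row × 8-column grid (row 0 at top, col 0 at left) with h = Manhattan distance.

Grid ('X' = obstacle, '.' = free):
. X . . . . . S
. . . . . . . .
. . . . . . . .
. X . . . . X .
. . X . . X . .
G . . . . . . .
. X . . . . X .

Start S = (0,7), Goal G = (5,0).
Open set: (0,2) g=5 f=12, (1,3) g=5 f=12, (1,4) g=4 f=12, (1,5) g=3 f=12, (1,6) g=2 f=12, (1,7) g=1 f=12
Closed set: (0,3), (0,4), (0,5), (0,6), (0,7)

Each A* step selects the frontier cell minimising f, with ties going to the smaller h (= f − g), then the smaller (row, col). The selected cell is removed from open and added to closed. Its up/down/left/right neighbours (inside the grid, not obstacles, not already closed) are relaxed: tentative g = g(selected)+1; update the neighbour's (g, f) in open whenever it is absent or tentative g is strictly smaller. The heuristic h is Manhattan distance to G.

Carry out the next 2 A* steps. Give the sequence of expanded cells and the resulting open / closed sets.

step 1: expand (0,2) (f=12, h=7) → closed; open now [(1,2) g=6 f=12, (1,3) g=5 f=12, (1,4) g=4 f=12, (1,5) g=3 f=12, (1,6) g=2 f=12, (1,7) g=1 f=12]
step 2: expand (1,2) (f=12, h=6) → closed; open now [(1,1) g=7 f=12, (1,3) g=5 f=12, (1,4) g=4 f=12, (1,5) g=3 f=12, (1,6) g=2 f=12, (1,7) g=1 f=12, (2,2) g=7 f=12]

order=[(0,2) → (1,2)]; open=[(1,1) g=7 f=12, (1,3) g=5 f=12, (1,4) g=4 f=12, (1,5) g=3 f=12, (1,6) g=2 f=12, (1,7) g=1 f=12, (2,2) g=7 f=12]; closed=[(0,2), (0,3), (0,4), (0,5), (0,6), (0,7), (1,2)]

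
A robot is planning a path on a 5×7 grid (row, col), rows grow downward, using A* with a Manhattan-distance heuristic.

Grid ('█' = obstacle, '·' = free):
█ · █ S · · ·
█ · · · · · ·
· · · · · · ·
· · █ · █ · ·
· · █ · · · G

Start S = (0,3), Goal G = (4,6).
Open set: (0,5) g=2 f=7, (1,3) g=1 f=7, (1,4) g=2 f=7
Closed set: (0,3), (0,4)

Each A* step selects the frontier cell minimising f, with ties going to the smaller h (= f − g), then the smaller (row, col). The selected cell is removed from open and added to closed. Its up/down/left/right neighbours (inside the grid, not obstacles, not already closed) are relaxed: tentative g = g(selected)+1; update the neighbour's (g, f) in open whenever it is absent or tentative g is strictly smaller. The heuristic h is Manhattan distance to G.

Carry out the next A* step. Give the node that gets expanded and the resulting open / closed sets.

expanded=(0,5); open=[(0,6) g=3 f=7, (1,3) g=1 f=7, (1,4) g=2 f=7, (1,5) g=3 f=7]; closed=[(0,3), (0,4), (0,5)]

step 1: expand (0,5) (f=7, h=5) → closed; open now [(0,6) g=3 f=7, (1,3) g=1 f=7, (1,4) g=2 f=7, (1,5) g=3 f=7]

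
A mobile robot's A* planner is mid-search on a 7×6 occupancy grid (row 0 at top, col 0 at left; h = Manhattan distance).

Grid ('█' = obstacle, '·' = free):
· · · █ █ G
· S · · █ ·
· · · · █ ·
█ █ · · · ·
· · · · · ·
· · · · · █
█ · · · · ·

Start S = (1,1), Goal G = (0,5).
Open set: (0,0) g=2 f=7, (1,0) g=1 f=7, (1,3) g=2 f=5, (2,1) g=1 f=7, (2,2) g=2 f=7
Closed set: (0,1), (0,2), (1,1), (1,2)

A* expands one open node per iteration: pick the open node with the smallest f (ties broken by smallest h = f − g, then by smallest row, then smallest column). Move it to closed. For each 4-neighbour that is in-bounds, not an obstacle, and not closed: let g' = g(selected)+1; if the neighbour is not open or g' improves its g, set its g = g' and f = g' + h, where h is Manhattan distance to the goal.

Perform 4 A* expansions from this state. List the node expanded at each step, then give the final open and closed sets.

step 1: expand (1,3) (f=5, h=3) → closed; open now [(0,0) g=2 f=7, (1,0) g=1 f=7, (2,1) g=1 f=7, (2,2) g=2 f=7, (2,3) g=3 f=7]
step 2: expand (2,3) (f=7, h=4) → closed; open now [(0,0) g=2 f=7, (1,0) g=1 f=7, (2,1) g=1 f=7, (2,2) g=2 f=7, (3,3) g=4 f=9]
step 3: expand (0,0) (f=7, h=5) → closed; open now [(1,0) g=1 f=7, (2,1) g=1 f=7, (2,2) g=2 f=7, (3,3) g=4 f=9]
step 4: expand (2,2) (f=7, h=5) → closed; open now [(1,0) g=1 f=7, (2,1) g=1 f=7, (3,2) g=3 f=9, (3,3) g=4 f=9]

order=[(1,3) → (2,3) → (0,0) → (2,2)]; open=[(1,0) g=1 f=7, (2,1) g=1 f=7, (3,2) g=3 f=9, (3,3) g=4 f=9]; closed=[(0,0), (0,1), (0,2), (1,1), (1,2), (1,3), (2,2), (2,3)]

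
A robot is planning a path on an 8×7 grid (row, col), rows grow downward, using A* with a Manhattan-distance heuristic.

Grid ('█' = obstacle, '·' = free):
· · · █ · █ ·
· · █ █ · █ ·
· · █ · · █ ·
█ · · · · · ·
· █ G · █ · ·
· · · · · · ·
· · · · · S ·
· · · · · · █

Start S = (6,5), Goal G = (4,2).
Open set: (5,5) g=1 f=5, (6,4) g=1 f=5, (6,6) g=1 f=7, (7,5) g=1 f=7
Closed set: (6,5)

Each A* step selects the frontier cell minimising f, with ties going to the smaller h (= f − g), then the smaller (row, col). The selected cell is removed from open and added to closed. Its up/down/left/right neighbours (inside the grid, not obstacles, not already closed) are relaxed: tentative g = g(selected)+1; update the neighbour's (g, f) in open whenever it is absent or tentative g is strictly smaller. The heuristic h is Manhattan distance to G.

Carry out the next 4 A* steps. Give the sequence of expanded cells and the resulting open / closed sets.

step 1: expand (5,5) (f=5, h=4) → closed; open now [(4,5) g=2 f=5, (5,4) g=2 f=5, (5,6) g=2 f=7, (6,4) g=1 f=5, (6,6) g=1 f=7, (7,5) g=1 f=7]
step 2: expand (4,5) (f=5, h=3) → closed; open now [(3,5) g=3 f=7, (4,6) g=3 f=7, (5,4) g=2 f=5, (5,6) g=2 f=7, (6,4) g=1 f=5, (6,6) g=1 f=7, (7,5) g=1 f=7]
step 3: expand (5,4) (f=5, h=3) → closed; open now [(3,5) g=3 f=7, (4,6) g=3 f=7, (5,3) g=3 f=5, (5,6) g=2 f=7, (6,4) g=1 f=5, (6,6) g=1 f=7, (7,5) g=1 f=7]
step 4: expand (5,3) (f=5, h=2) → closed; open now [(3,5) g=3 f=7, (4,3) g=4 f=5, (4,6) g=3 f=7, (5,2) g=4 f=5, (5,6) g=2 f=7, (6,3) g=4 f=7, (6,4) g=1 f=5, (6,6) g=1 f=7, (7,5) g=1 f=7]

order=[(5,5) → (4,5) → (5,4) → (5,3)]; open=[(3,5) g=3 f=7, (4,3) g=4 f=5, (4,6) g=3 f=7, (5,2) g=4 f=5, (5,6) g=2 f=7, (6,3) g=4 f=7, (6,4) g=1 f=5, (6,6) g=1 f=7, (7,5) g=1 f=7]; closed=[(4,5), (5,3), (5,4), (5,5), (6,5)]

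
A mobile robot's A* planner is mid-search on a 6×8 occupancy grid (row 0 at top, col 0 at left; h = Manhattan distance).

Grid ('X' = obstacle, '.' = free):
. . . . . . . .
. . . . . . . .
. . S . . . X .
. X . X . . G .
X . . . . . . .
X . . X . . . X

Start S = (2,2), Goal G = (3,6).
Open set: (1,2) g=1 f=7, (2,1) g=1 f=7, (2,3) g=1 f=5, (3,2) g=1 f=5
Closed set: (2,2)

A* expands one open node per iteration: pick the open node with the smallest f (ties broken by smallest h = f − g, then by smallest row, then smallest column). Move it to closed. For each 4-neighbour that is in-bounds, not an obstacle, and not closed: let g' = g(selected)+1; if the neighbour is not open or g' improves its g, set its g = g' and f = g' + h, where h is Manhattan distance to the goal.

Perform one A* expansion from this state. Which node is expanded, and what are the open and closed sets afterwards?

step 1: expand (2,3) (f=5, h=4) → closed; open now [(1,2) g=1 f=7, (1,3) g=2 f=7, (2,1) g=1 f=7, (2,4) g=2 f=5, (3,2) g=1 f=5]

expanded=(2,3); open=[(1,2) g=1 f=7, (1,3) g=2 f=7, (2,1) g=1 f=7, (2,4) g=2 f=5, (3,2) g=1 f=5]; closed=[(2,2), (2,3)]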